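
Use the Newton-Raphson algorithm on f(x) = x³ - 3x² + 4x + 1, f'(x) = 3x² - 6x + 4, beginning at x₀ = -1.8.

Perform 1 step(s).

f(x) = x³ - 3x² + 4x + 1
f'(x) = 3x² - 6x + 4
x₀ = -1.8

Newton-Raphson formula: x_{n+1} = x_n - f(x_n)/f'(x_n)

Iteration 1:
  f(-1.800000) = -21.752000
  f'(-1.800000) = 24.520000
  x_1 = -1.800000 - (-21.752000)/24.520000 = -0.912887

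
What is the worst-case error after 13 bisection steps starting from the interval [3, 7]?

Bisection error bound: |error| ≤ (b-a)/2^n
|error| ≤ (7 - 3)/2^13 = 4/2^13
|error| ≤ 0.0004882812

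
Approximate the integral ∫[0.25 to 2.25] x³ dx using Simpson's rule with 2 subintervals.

f(x) = x³
a = 0.25, b = 2.25, n = 2
h = (b - a)/n = 1.000000

Simpson's rule: (h/3)[f(x₀) + 4f(x₁) + 2f(x₂) + ... + f(xₙ)]

x_0 = 0.2500, f(x_0) = 0.015625, coefficient = 1
x_1 = 1.2500, f(x_1) = 1.953125, coefficient = 4
x_2 = 2.2500, f(x_2) = 11.390625, coefficient = 1

I ≈ (1.000000/3) × 19.218750 = 6.406250
Exact value: 6.406250
Error: 0.000000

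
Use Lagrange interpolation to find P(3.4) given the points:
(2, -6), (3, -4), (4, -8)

Lagrange interpolation formula:
P(x) = Σ yᵢ × Lᵢ(x)
where Lᵢ(x) = Π_{j≠i} (x - xⱼ)/(xᵢ - xⱼ)

L_0(3.4) = (3.4 - 3)/(2 - 3) × (3.4 - 4)/(2 - 4) = -0.120000
L_1(3.4) = (3.4 - 2)/(3 - 2) × (3.4 - 4)/(3 - 4) = 0.840000
L_2(3.4) = (3.4 - 2)/(4 - 2) × (3.4 - 3)/(4 - 3) = 0.280000

P(3.4) = (-6)×L_0(3.4) + (-4)×L_1(3.4) + (-8)×L_2(3.4)
P(3.4) = -4.880000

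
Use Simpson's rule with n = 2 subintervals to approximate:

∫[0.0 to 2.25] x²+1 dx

f(x) = x²+1
a = 0.0, b = 2.25, n = 2
h = (b - a)/n = 1.125000

Simpson's rule: (h/3)[f(x₀) + 4f(x₁) + 2f(x₂) + ... + f(xₙ)]

x_0 = 0.0000, f(x_0) = 1.000000, coefficient = 1
x_1 = 1.1250, f(x_1) = 2.265625, coefficient = 4
x_2 = 2.2500, f(x_2) = 6.062500, coefficient = 1

I ≈ (1.125000/3) × 16.125000 = 6.046875
Exact value: 6.046875
Error: 0.000000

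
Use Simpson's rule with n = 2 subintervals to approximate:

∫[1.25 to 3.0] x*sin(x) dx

f(x) = x*sin(x)
a = 1.25, b = 3.0, n = 2
h = (b - a)/n = 0.875000

Simpson's rule: (h/3)[f(x₀) + 4f(x₁) + 2f(x₂) + ... + f(xₙ)]

x_0 = 1.2500, f(x_0) = 1.186231, coefficient = 1
x_1 = 2.1250, f(x_1) = 1.806930, coefficient = 4
x_2 = 3.0000, f(x_2) = 0.423360, coefficient = 1

I ≈ (0.875000/3) × 8.837309 = 2.577548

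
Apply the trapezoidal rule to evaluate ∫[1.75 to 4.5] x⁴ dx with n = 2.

f(x) = x⁴
a = 1.75, b = 4.5, n = 2
h = (b - a)/n = 1.375000

Trapezoidal rule: (h/2)[f(x₀) + 2f(x₁) + 2f(x₂) + ... + f(xₙ)]

x_0 = 1.7500, f(x_0) = 9.378906, coefficient = 1
x_1 = 3.1250, f(x_1) = 95.367432, coefficient = 2
x_2 = 4.5000, f(x_2) = 410.062500, coefficient = 1

I ≈ (1.375000/2) × 610.176270 = 419.496185
Exact value: 365.773633
Error: 53.722552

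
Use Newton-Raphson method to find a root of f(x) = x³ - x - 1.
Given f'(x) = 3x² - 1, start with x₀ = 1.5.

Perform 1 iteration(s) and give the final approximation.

f(x) = x³ - x - 1
f'(x) = 3x² - 1
x₀ = 1.5

Newton-Raphson formula: x_{n+1} = x_n - f(x_n)/f'(x_n)

Iteration 1:
  f(1.500000) = 0.875000
  f'(1.500000) = 5.750000
  x_1 = 1.500000 - 0.875000/5.750000 = 1.347826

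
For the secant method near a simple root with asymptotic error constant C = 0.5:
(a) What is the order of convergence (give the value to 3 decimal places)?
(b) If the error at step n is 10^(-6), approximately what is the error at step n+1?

(a) Secant method has superlinear convergence with order φ = (1+√5)/2 ≈ 1.618.
    This means |e_{n+1}| ≈ C|e_n|^1.618.

(b) With |e_n| = 10^(-6) and C = 0.5:
    |e_{n+1}| ≈ 0.5 × (10^(-6))^1.618 = 0.5 × 10^(-9.71)

(a) ≈ 1.618 (golden ratio); (b) |e_{n+1}| ≈ 9.790e-11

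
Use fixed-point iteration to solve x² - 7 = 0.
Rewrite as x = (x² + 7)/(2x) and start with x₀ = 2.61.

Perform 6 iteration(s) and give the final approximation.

Equation: x² - 7 = 0
Fixed-point form: x = (x² + 7)/(2x)
x₀ = 2.61

x_1 = g(2.610000) = 2.645996
x_2 = g(2.645996) = 2.645751
x_3 = g(2.645751) = 2.645751
x_4 = g(2.645751) = 2.645751
x_5 = g(2.645751) = 2.645751
x_6 = g(2.645751) = 2.645751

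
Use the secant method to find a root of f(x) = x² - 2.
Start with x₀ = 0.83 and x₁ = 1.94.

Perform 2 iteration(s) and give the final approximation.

f(x) = x² - 2
x₀ = 0.83, x₁ = 1.94

Secant formula: x_{n+1} = x_n - f(x_n)(x_n - x_{n-1})/(f(x_n) - f(x_{n-1}))

Iteration 1:
  f(0.830000) = -1.311100
  f(1.940000) = 1.763600
  x_2 = 1.940000 - 1.763600×(1.940000 - 0.830000)/(1.763600 - (-1.311100))
       = 1.303321
Iteration 2:
  f(1.940000) = 1.763600
  f(1.303321) = -0.301354
  x_3 = 1.303321 - (-0.301354)×(1.303321 - 1.940000)/(-0.301354 - 1.763600)
       = 1.396236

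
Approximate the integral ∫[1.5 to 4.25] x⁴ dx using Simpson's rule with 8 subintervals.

f(x) = x⁴
a = 1.5, b = 4.25, n = 8
h = (b - a)/n = 0.343750

Simpson's rule: (h/3)[f(x₀) + 4f(x₁) + 2f(x₂) + ... + f(xₙ)]

x_0 = 1.5000, f(x_0) = 5.062500, coefficient = 1
x_1 = 1.8438, f(x_1) = 11.556016, coefficient = 4
x_2 = 2.1875, f(x_2) = 22.897720, coefficient = 2
x_3 = 2.5312, f(x_3) = 41.052552, coefficient = 4
x_4 = 2.8750, f(x_4) = 68.320557, coefficient = 2
x_5 = 3.2188, f(x_5) = 107.336884, coefficient = 4
x_6 = 3.5625, f(x_6) = 161.071793, coefficient = 2
x_7 = 3.9062, f(x_7) = 232.830644, coefficient = 4
x_8 = 4.2500, f(x_8) = 326.253906, coefficient = 1

I ≈ (0.343750/3) × 2407.000931 = 275.802190
Exact value: 275.797070
Error: 0.005120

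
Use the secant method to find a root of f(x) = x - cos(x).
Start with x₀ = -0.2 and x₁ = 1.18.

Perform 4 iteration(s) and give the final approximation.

f(x) = x - cos(x)
x₀ = -0.2, x₁ = 1.18

Secant formula: x_{n+1} = x_n - f(x_n)(x_n - x_{n-1})/(f(x_n) - f(x_{n-1}))

Iteration 1:
  f(-0.200000) = -1.180067
  f(1.180000) = 0.799075
  x_2 = 1.180000 - 0.799075×(1.180000 - (-0.200000))/(0.799075 - (-1.180067))
       = 0.622827
Iteration 2:
  f(1.180000) = 0.799075
  f(0.622827) = -0.189405
  x_3 = 0.622827 - (-0.189405)×(0.622827 - 1.180000)/(-0.189405 - 0.799075)
       = 0.729589
Iteration 3:
  f(0.622827) = -0.189405
  f(0.729589) = -0.015860
  x_4 = 0.729589 - (-0.015860)×(0.729589 - 0.622827)/(-0.015860 - (-0.189405))
       = 0.739345
Iteration 4:
  f(0.729589) = -0.015860
  f(0.739345) = 0.000436
  x_5 = 0.739345 - 0.000436×(0.739345 - 0.729589)/(0.000436 - (-0.015860))
       = 0.739085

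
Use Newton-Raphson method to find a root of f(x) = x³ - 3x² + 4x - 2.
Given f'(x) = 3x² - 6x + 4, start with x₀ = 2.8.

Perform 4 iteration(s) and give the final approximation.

f(x) = x³ - 3x² + 4x - 2
f'(x) = 3x² - 6x + 4
x₀ = 2.8

Newton-Raphson formula: x_{n+1} = x_n - f(x_n)/f'(x_n)

Iteration 1:
  f(2.800000) = 7.632000
  f'(2.800000) = 10.720000
  x_1 = 2.800000 - 7.632000/10.720000 = 2.088060
Iteration 2:
  f(2.088060) = 2.376185
  f'(2.088060) = 4.551622
  x_2 = 2.088060 - 2.376185/4.551622 = 1.566007
Iteration 3:
  f(1.566007) = 0.747336
  f'(1.566007) = 1.961093
  x_3 = 1.566007 - 0.747336/1.961093 = 1.184926
Iteration 4:
  f(1.184926) = 0.191250
  f'(1.184926) = 1.102593
  x_4 = 1.184926 - 0.191250/1.102593 = 1.011471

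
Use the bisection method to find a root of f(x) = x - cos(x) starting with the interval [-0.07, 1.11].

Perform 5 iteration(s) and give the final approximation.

f(x) = x - cos(x)
Initial interval: [-0.07, 1.11]

Iteration 1:
  c_1 = (-0.070000 + 1.110000)/2 = 0.520000
  f(c_1) = f(0.520000) = -0.347819
  f(a) × f(c) ≥ 0, new interval: [0.520000, 1.110000]
Iteration 2:
  c_2 = (0.520000 + 1.110000)/2 = 0.815000
  f(c_2) = f(0.815000) = 0.129132
  f(a) × f(c) < 0, new interval: [0.520000, 0.815000]
Iteration 3:
  c_3 = (0.520000 + 0.815000)/2 = 0.667500
  f(c_3) = f(0.667500) = -0.117872
  f(a) × f(c) ≥ 0, new interval: [0.667500, 0.815000]
Iteration 4:
  c_4 = (0.667500 + 0.815000)/2 = 0.741250
  f(c_4) = f(0.741250) = 0.003625
  f(a) × f(c) < 0, new interval: [0.667500, 0.741250]
Iteration 5:
  c_5 = (0.667500 + 0.741250)/2 = 0.704375
  f(c_5) = f(0.704375) = -0.057641
  f(a) × f(c) ≥ 0, new interval: [0.704375, 0.741250]

After 5 iteration(s), the approximation is c_5 = 0.704375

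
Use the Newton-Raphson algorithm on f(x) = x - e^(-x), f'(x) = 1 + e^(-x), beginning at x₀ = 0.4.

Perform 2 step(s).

f(x) = x - e^(-x)
f'(x) = 1 + e^(-x)
x₀ = 0.4

Newton-Raphson formula: x_{n+1} = x_n - f(x_n)/f'(x_n)

Iteration 1:
  f(0.400000) = -0.270320
  f'(0.400000) = 1.670320
  x_1 = 0.400000 - (-0.270320)/1.670320 = 0.561837
Iteration 2:
  f(0.561837) = -0.008323
  f'(0.561837) = 1.570161
  x_2 = 0.561837 - (-0.008323)/1.570161 = 0.567138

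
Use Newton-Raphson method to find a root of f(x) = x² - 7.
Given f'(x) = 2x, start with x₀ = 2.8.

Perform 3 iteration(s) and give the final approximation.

f(x) = x² - 7
f'(x) = 2x
x₀ = 2.8

Newton-Raphson formula: x_{n+1} = x_n - f(x_n)/f'(x_n)

Iteration 1:
  f(2.800000) = 0.840000
  f'(2.800000) = 5.600000
  x_1 = 2.800000 - 0.840000/5.600000 = 2.650000
Iteration 2:
  f(2.650000) = 0.022500
  f'(2.650000) = 5.300000
  x_2 = 2.650000 - 0.022500/5.300000 = 2.645755
Iteration 3:
  f(2.645755) = 0.000018
  f'(2.645755) = 5.291509
  x_3 = 2.645755 - 0.000018/5.291509 = 2.645751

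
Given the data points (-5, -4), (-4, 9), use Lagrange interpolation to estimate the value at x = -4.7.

Lagrange interpolation formula:
P(x) = Σ yᵢ × Lᵢ(x)
where Lᵢ(x) = Π_{j≠i} (x - xⱼ)/(xᵢ - xⱼ)

L_0(-4.7) = (-4.7 - (-4))/(-5 - (-4)) = 0.700000
L_1(-4.7) = (-4.7 - (-5))/(-4 - (-5)) = 0.300000

P(-4.7) = (-4)×L_0(-4.7) + 9×L_1(-4.7)
P(-4.7) = -0.100000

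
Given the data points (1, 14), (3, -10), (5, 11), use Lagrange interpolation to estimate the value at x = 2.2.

Lagrange interpolation formula:
P(x) = Σ yᵢ × Lᵢ(x)
where Lᵢ(x) = Π_{j≠i} (x - xⱼ)/(xᵢ - xⱼ)

L_0(2.2) = (2.2 - 3)/(1 - 3) × (2.2 - 5)/(1 - 5) = 0.280000
L_1(2.2) = (2.2 - 1)/(3 - 1) × (2.2 - 5)/(3 - 5) = 0.840000
L_2(2.2) = (2.2 - 1)/(5 - 1) × (2.2 - 3)/(5 - 3) = -0.120000

P(2.2) = 14×L_0(2.2) + (-10)×L_1(2.2) + 11×L_2(2.2)
P(2.2) = -5.800000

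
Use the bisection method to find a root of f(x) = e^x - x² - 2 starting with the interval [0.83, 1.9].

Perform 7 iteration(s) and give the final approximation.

f(x) = e^x - x² - 2
Initial interval: [0.83, 1.9]

Iteration 1:
  c_1 = (0.830000 + 1.900000)/2 = 1.365000
  f(c_1) = f(1.365000) = 0.052498
  f(a) × f(c) < 0, new interval: [0.830000, 1.365000]
Iteration 2:
  c_2 = (0.830000 + 1.365000)/2 = 1.097500
  f(c_2) = f(1.097500) = -0.207841
  f(a) × f(c) ≥ 0, new interval: [1.097500, 1.365000]
Iteration 3:
  c_3 = (1.097500 + 1.365000)/2 = 1.231250
  f(c_3) = f(1.231250) = -0.090468
  f(a) × f(c) ≥ 0, new interval: [1.231250, 1.365000]
Iteration 4:
  c_4 = (1.231250 + 1.365000)/2 = 1.298125
  f(c_4) = f(1.298125) = -0.022705
  f(a) × f(c) ≥ 0, new interval: [1.298125, 1.365000]
Iteration 5:
  c_5 = (1.298125 + 1.365000)/2 = 1.331562
  f(c_5) = f(1.331562) = 0.013897
  f(a) × f(c) < 0, new interval: [1.298125, 1.331562]
Iteration 6:
  c_6 = (1.298125 + 1.331562)/2 = 1.314844
  f(c_6) = f(1.314844) = -0.004645
  f(a) × f(c) ≥ 0, new interval: [1.314844, 1.331562]
Iteration 7:
  c_7 = (1.314844 + 1.331562)/2 = 1.323203
  f(c_7) = f(1.323203) = 0.004565
  f(a) × f(c) < 0, new interval: [1.314844, 1.323203]

After 7 iteration(s), the approximation is c_7 = 1.323203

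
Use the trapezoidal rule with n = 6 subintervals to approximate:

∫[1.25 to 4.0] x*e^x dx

f(x) = x*e^x
a = 1.25, b = 4.0, n = 6
h = (b - a)/n = 0.458333

Trapezoidal rule: (h/2)[f(x₀) + 2f(x₁) + 2f(x₂) + ... + f(xₙ)]

x_0 = 1.2500, f(x_0) = 4.362929, coefficient = 1
x_1 = 1.7083, f(x_1) = 9.429580, coefficient = 2
x_2 = 2.1667, f(x_2) = 18.913133, coefficient = 2
x_3 = 2.6250, f(x_3) = 36.237007, coefficient = 2
x_4 = 3.0833, f(x_4) = 67.312409, coefficient = 2
x_5 = 3.5417, f(x_5) = 122.273959, coefficient = 2
x_6 = 4.0000, f(x_6) = 218.392600, coefficient = 1

I ≈ (0.458333/2) × 731.087705 = 167.540932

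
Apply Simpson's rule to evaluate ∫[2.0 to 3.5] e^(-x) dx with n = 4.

f(x) = e^(-x)
a = 2.0, b = 3.5, n = 4
h = (b - a)/n = 0.375000

Simpson's rule: (h/3)[f(x₀) + 4f(x₁) + 2f(x₂) + ... + f(xₙ)]

x_0 = 2.0000, f(x_0) = 0.135335, coefficient = 1
x_1 = 2.3750, f(x_1) = 0.093014, coefficient = 4
x_2 = 2.7500, f(x_2) = 0.063928, coefficient = 2
x_3 = 3.1250, f(x_3) = 0.043937, coefficient = 4
x_4 = 3.5000, f(x_4) = 0.030197, coefficient = 1

I ≈ (0.375000/3) × 0.841194 = 0.105149
Exact value: 0.105138
Error: 0.000011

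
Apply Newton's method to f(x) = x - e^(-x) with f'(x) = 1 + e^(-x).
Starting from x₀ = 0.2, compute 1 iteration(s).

f(x) = x - e^(-x)
f'(x) = 1 + e^(-x)
x₀ = 0.2

Newton-Raphson formula: x_{n+1} = x_n - f(x_n)/f'(x_n)

Iteration 1:
  f(0.200000) = -0.618731
  f'(0.200000) = 1.818731
  x_1 = 0.200000 - (-0.618731)/1.818731 = 0.540199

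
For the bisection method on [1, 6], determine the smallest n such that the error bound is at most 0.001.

We need (b-a)/2^n ≤ 0.001
(6 - 1)/2^n ≤ 0.001
5/2^n ≤ 0.001
2^n ≥ 5000
n ≥ log₂(5000) = 12.29
n ≥ 13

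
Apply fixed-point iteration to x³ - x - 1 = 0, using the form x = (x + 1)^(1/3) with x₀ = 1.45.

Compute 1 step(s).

Equation: x³ - x - 1 = 0
Fixed-point form: x = (x + 1)^(1/3)
x₀ = 1.45

x_1 = g(1.450000) = 1.348100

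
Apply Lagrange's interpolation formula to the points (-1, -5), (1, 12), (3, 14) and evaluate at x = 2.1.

Lagrange interpolation formula:
P(x) = Σ yᵢ × Lᵢ(x)
where Lᵢ(x) = Π_{j≠i} (x - xⱼ)/(xᵢ - xⱼ)

L_0(2.1) = (2.1 - 1)/(-1 - 1) × (2.1 - 3)/(-1 - 3) = -0.123750
L_1(2.1) = (2.1 - (-1))/(1 - (-1)) × (2.1 - 3)/(1 - 3) = 0.697500
L_2(2.1) = (2.1 - (-1))/(3 - (-1)) × (2.1 - 1)/(3 - 1) = 0.426250

P(2.1) = (-5)×L_0(2.1) + 12×L_1(2.1) + 14×L_2(2.1)
P(2.1) = 14.956250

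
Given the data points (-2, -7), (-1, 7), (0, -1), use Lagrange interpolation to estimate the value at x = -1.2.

Lagrange interpolation formula:
P(x) = Σ yᵢ × Lᵢ(x)
where Lᵢ(x) = Π_{j≠i} (x - xⱼ)/(xᵢ - xⱼ)

L_0(-1.2) = (-1.2 - (-1))/(-2 - (-1)) × (-1.2 - 0)/(-2 - 0) = 0.120000
L_1(-1.2) = (-1.2 - (-2))/(-1 - (-2)) × (-1.2 - 0)/(-1 - 0) = 0.960000
L_2(-1.2) = (-1.2 - (-2))/(0 - (-2)) × (-1.2 - (-1))/(0 - (-1)) = -0.080000

P(-1.2) = (-7)×L_0(-1.2) + 7×L_1(-1.2) + (-1)×L_2(-1.2)
P(-1.2) = 5.960000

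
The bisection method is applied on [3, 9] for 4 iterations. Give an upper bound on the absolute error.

Bisection error bound: |error| ≤ (b-a)/2^n
|error| ≤ (9 - 3)/2^4 = 6/2^4
|error| ≤ 0.3750000000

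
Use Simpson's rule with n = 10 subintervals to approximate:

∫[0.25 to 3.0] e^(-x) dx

f(x) = e^(-x)
a = 0.25, b = 3.0, n = 10
h = (b - a)/n = 0.275000

Simpson's rule: (h/3)[f(x₀) + 4f(x₁) + 2f(x₂) + ... + f(xₙ)]

x_0 = 0.2500, f(x_0) = 0.778801, coefficient = 1
x_1 = 0.5250, f(x_1) = 0.591555, coefficient = 4
x_2 = 0.8000, f(x_2) = 0.449329, coefficient = 2
x_3 = 1.0750, f(x_3) = 0.341298, coefficient = 4
x_4 = 1.3500, f(x_4) = 0.259240, coefficient = 2
x_5 = 1.6250, f(x_5) = 0.196912, coefficient = 4
x_6 = 1.9000, f(x_6) = 0.149569, coefficient = 2
x_7 = 2.1750, f(x_7) = 0.113608, coefficient = 4
x_8 = 2.4500, f(x_8) = 0.086294, coefficient = 2
x_9 = 2.7250, f(x_9) = 0.065546, coefficient = 4
x_10 = 3.0000, f(x_10) = 0.049787, coefficient = 1

I ≈ (0.275000/3) × 7.953127 = 0.729037
Exact value: 0.729014
Error: 0.000023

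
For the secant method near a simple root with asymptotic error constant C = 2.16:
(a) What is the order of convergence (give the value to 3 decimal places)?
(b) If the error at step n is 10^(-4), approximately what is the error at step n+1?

(a) Secant method has superlinear convergence with order φ = (1+√5)/2 ≈ 1.618.
    This means |e_{n+1}| ≈ C|e_n|^1.618.

(b) With |e_n| = 10^(-4) and C = 2.16:
    |e_{n+1}| ≈ 2.16 × (10^(-4))^1.618 = 2.16 × 10^(-6.47)

(a) ≈ 1.618 (golden ratio); (b) |e_{n+1}| ≈ 7.283e-07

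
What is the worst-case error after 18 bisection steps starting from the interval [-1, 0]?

Bisection error bound: |error| ≤ (b-a)/2^n
|error| ≤ (0 - (-1))/2^18 = 1/2^18
|error| ≤ 0.0000038147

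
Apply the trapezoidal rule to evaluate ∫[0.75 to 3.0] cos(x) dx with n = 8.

f(x) = cos(x)
a = 0.75, b = 3.0, n = 8
h = (b - a)/n = 0.281250

Trapezoidal rule: (h/2)[f(x₀) + 2f(x₁) + 2f(x₂) + ... + f(xₙ)]

x_0 = 0.7500, f(x_0) = 0.731689, coefficient = 1
x_1 = 1.0312, f(x_1) = 0.513747, coefficient = 2
x_2 = 1.3125, f(x_2) = 0.255434, coefficient = 2
x_3 = 1.5938, f(x_3) = -0.022952, coefficient = 2
x_4 = 1.8750, f(x_4) = -0.299534, coefficient = 2
x_5 = 2.1562, f(x_5) = -0.552578, coefficient = 2
x_6 = 2.4375, f(x_6) = -0.762199, coefficient = 2
x_7 = 2.7188, f(x_7) = -0.911926, coefficient = 2
x_8 = 3.0000, f(x_8) = -0.989992, coefficient = 1

I ≈ (0.281250/2) × -3.818319 = -0.536951
Exact value: -0.540519
Error: 0.003568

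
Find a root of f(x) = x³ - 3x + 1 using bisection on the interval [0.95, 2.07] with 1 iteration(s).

f(x) = x³ - 3x + 1
Initial interval: [0.95, 2.07]

Iteration 1:
  c_1 = (0.950000 + 2.070000)/2 = 1.510000
  f(c_1) = f(1.510000) = -0.087049
  f(a) × f(c) ≥ 0, new interval: [1.510000, 2.070000]

After 1 iteration(s), the approximation is c_1 = 1.510000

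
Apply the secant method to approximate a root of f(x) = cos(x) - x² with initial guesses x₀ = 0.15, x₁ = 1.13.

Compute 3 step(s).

f(x) = cos(x) - x²
x₀ = 0.15, x₁ = 1.13

Secant formula: x_{n+1} = x_n - f(x_n)(x_n - x_{n-1})/(f(x_n) - f(x_{n-1}))

Iteration 1:
  f(0.150000) = 0.966271
  f(1.130000) = -0.850240
  x_2 = 1.130000 - (-0.850240)×(1.130000 - 0.150000)/(-0.850240 - 0.966271)
       = 0.671299
Iteration 2:
  f(1.130000) = -0.850240
  f(0.671299) = 0.332372
  x_3 = 0.671299 - 0.332372×(0.671299 - 1.130000)/(0.332372 - (-0.850240))
       = 0.800216
Iteration 3:
  f(0.671299) = 0.332372
  f(0.800216) = 0.056205
  x_4 = 0.800216 - 0.056205×(0.800216 - 0.671299)/(0.056205 - 0.332372)
       = 0.826454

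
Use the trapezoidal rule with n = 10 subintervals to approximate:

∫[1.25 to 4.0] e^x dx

f(x) = e^x
a = 1.25, b = 4.0, n = 10
h = (b - a)/n = 0.275000

Trapezoidal rule: (h/2)[f(x₀) + 2f(x₁) + 2f(x₂) + ... + f(xₙ)]

x_0 = 1.2500, f(x_0) = 3.490343, coefficient = 1
x_1 = 1.5250, f(x_1) = 4.595144, coefficient = 2
x_2 = 1.8000, f(x_2) = 6.049647, coefficient = 2
x_3 = 2.0750, f(x_3) = 7.964546, coefficient = 2
x_4 = 2.3500, f(x_4) = 10.485570, coefficient = 2
x_5 = 2.6250, f(x_5) = 13.804574, coefficient = 2
x_6 = 2.9000, f(x_6) = 18.174145, coefficient = 2
x_7 = 3.1750, f(x_7) = 23.926820, coefficient = 2
x_8 = 3.4500, f(x_8) = 31.500392, coefficient = 2
x_9 = 3.7250, f(x_9) = 41.471233, coefficient = 2
x_10 = 4.0000, f(x_10) = 54.598150, coefficient = 1

I ≈ (0.275000/2) × 374.032636 = 51.429488
Exact value: 51.107807
Error: 0.321680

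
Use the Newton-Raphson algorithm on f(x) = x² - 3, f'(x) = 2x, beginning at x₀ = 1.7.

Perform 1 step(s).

f(x) = x² - 3
f'(x) = 2x
x₀ = 1.7

Newton-Raphson formula: x_{n+1} = x_n - f(x_n)/f'(x_n)

Iteration 1:
  f(1.700000) = -0.110000
  f'(1.700000) = 3.400000
  x_1 = 1.700000 - (-0.110000)/3.400000 = 1.732353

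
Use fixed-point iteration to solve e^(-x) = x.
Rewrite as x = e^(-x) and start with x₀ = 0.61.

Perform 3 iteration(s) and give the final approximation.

Equation: e^(-x) = x
Fixed-point form: x = e^(-x)
x₀ = 0.61

x_1 = g(0.610000) = 0.543351
x_2 = g(0.543351) = 0.580799
x_3 = g(0.580799) = 0.559451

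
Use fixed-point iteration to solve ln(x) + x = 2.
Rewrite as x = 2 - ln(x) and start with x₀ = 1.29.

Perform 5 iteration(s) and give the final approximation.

Equation: ln(x) + x = 2
Fixed-point form: x = 2 - ln(x)
x₀ = 1.29

x_1 = g(1.290000) = 1.745358
x_2 = g(1.745358) = 1.443040
x_3 = g(1.443040) = 1.633248
x_4 = g(1.633248) = 1.509430
x_5 = g(1.509430) = 1.588268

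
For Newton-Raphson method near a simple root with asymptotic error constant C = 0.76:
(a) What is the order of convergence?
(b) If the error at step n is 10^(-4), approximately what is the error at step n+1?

(a) Newton-Raphson has quadratic (order 2) convergence near simple roots.
    This means |e_{n+1}| ≈ C|e_n|².

(b) With |e_n| = 10^(-4) and C = 0.76:
    |e_{n+1}| ≈ 0.76 × (10^(-4))² = 0.76 × 10^(-8)

(a) 2 (quadratic); (b) |e_{n+1}| ≈ 7.600e-09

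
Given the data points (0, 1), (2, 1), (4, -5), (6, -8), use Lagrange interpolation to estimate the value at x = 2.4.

Lagrange interpolation formula:
P(x) = Σ yᵢ × Lᵢ(x)
where Lᵢ(x) = Π_{j≠i} (x - xⱼ)/(xᵢ - xⱼ)

L_0(2.4) = (2.4 - 2)/(0 - 2) × (2.4 - 4)/(0 - 4) × (2.4 - 6)/(0 - 6) = -0.048000
L_1(2.4) = (2.4 - 0)/(2 - 0) × (2.4 - 4)/(2 - 4) × (2.4 - 6)/(2 - 6) = 0.864000
L_2(2.4) = (2.4 - 0)/(4 - 0) × (2.4 - 2)/(4 - 2) × (2.4 - 6)/(4 - 6) = 0.216000
L_3(2.4) = (2.4 - 0)/(6 - 0) × (2.4 - 2)/(6 - 2) × (2.4 - 4)/(6 - 4) = -0.032000

P(2.4) = 1×L_0(2.4) + 1×L_1(2.4) + (-5)×L_2(2.4) + (-8)×L_3(2.4)
P(2.4) = -0.008000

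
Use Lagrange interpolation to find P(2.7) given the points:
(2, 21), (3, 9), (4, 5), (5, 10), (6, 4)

Lagrange interpolation formula:
P(x) = Σ yᵢ × Lᵢ(x)
where Lᵢ(x) = Π_{j≠i} (x - xⱼ)/(xᵢ - xⱼ)

L_0(2.7) = (2.7 - 3)/(2 - 3) × (2.7 - 4)/(2 - 4) × (2.7 - 5)/(2 - 5) × (2.7 - 6)/(2 - 6) = 0.123337
L_1(2.7) = (2.7 - 2)/(3 - 2) × (2.7 - 4)/(3 - 4) × (2.7 - 5)/(3 - 5) × (2.7 - 6)/(3 - 6) = 1.151150
L_2(2.7) = (2.7 - 2)/(4 - 2) × (2.7 - 3)/(4 - 3) × (2.7 - 5)/(4 - 5) × (2.7 - 6)/(4 - 6) = -0.398475
L_3(2.7) = (2.7 - 2)/(5 - 2) × (2.7 - 3)/(5 - 3) × (2.7 - 4)/(5 - 4) × (2.7 - 6)/(5 - 6) = 0.150150
L_4(2.7) = (2.7 - 2)/(6 - 2) × (2.7 - 3)/(6 - 3) × (2.7 - 4)/(6 - 4) × (2.7 - 5)/(6 - 5) = -0.026162

P(2.7) = 21×L_0(2.7) + 9×L_1(2.7) + 5×L_2(2.7) + 10×L_3(2.7) + 4×L_4(2.7)
P(2.7) = 12.354912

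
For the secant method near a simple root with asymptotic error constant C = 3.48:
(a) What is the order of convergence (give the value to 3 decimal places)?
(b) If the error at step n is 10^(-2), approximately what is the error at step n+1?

(a) Secant method has superlinear convergence with order φ = (1+√5)/2 ≈ 1.618.
    This means |e_{n+1}| ≈ C|e_n|^1.618.

(b) With |e_n| = 10^(-2) and C = 3.48:
    |e_{n+1}| ≈ 3.48 × (10^(-2))^1.618 = 3.48 × 10^(-3.24)

(a) ≈ 1.618 (golden ratio); (b) |e_{n+1}| ≈ 2.021e-03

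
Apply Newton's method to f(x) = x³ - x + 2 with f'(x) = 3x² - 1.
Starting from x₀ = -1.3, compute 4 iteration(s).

f(x) = x³ - x + 2
f'(x) = 3x² - 1
x₀ = -1.3

Newton-Raphson formula: x_{n+1} = x_n - f(x_n)/f'(x_n)

Iteration 1:
  f(-1.300000) = 1.103000
  f'(-1.300000) = 4.070000
  x_1 = -1.300000 - 1.103000/4.070000 = -1.571007
Iteration 2:
  f(-1.571007) = -0.306340
  f'(-1.571007) = 6.404192
  x_2 = -1.571007 - (-0.306340)/6.404192 = -1.523173
Iteration 3:
  f(-1.523173) = -0.010674
  f'(-1.523173) = 5.960169
  x_3 = -1.523173 - (-0.010674)/5.960169 = -1.521382
Iteration 4:
  f(-1.521382) = -0.000015
  f'(-1.521382) = 5.943811
  x_4 = -1.521382 - (-0.000015)/5.943811 = -1.521380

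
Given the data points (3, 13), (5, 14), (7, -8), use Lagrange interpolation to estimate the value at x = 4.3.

Lagrange interpolation formula:
P(x) = Σ yᵢ × Lᵢ(x)
where Lᵢ(x) = Π_{j≠i} (x - xⱼ)/(xᵢ - xⱼ)

L_0(4.3) = (4.3 - 5)/(3 - 5) × (4.3 - 7)/(3 - 7) = 0.236250
L_1(4.3) = (4.3 - 3)/(5 - 3) × (4.3 - 7)/(5 - 7) = 0.877500
L_2(4.3) = (4.3 - 3)/(7 - 3) × (4.3 - 5)/(7 - 5) = -0.113750

P(4.3) = 13×L_0(4.3) + 14×L_1(4.3) + (-8)×L_2(4.3)
P(4.3) = 16.266250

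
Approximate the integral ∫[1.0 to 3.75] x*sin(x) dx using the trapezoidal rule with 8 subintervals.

f(x) = x*sin(x)
a = 1.0, b = 3.75, n = 8
h = (b - a)/n = 0.343750

Trapezoidal rule: (h/2)[f(x₀) + 2f(x₁) + 2f(x₂) + ... + f(xₙ)]

x_0 = 1.0000, f(x_0) = 0.841471, coefficient = 1
x_1 = 1.3438, f(x_1) = 1.309263, coefficient = 2
x_2 = 1.6875, f(x_2) = 1.676021, coefficient = 2
x_3 = 2.0312, f(x_3) = 1.819697, coefficient = 2
x_4 = 2.3750, f(x_4) = 1.647502, coefficient = 2
x_5 = 2.7188, f(x_5) = 1.115651, coefficient = 2
x_6 = 3.0625, f(x_6) = 0.241969, coefficient = 2
x_7 = 3.4062, f(x_7) = -0.891002, coefficient = 2
x_8 = 3.7500, f(x_8) = -2.143355, coefficient = 1

I ≈ (0.343750/2) × 12.536320 = 2.154680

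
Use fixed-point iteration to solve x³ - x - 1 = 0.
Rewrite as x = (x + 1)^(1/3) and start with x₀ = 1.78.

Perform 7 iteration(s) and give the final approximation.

Equation: x³ - x - 1 = 0
Fixed-point form: x = (x + 1)^(1/3)
x₀ = 1.78

x_1 = g(1.780000) = 1.406096
x_2 = g(1.406096) = 1.339998
x_3 = g(1.339998) = 1.327614
x_4 = g(1.327614) = 1.325268
x_5 = g(1.325268) = 1.324822
x_6 = g(1.324822) = 1.324738
x_7 = g(1.324738) = 1.324722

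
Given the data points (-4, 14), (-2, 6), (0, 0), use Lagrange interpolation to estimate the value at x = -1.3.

Lagrange interpolation formula:
P(x) = Σ yᵢ × Lᵢ(x)
where Lᵢ(x) = Π_{j≠i} (x - xⱼ)/(xᵢ - xⱼ)

L_0(-1.3) = (-1.3 - (-2))/(-4 - (-2)) × (-1.3 - 0)/(-4 - 0) = -0.113750
L_1(-1.3) = (-1.3 - (-4))/(-2 - (-4)) × (-1.3 - 0)/(-2 - 0) = 0.877500
L_2(-1.3) = (-1.3 - (-4))/(0 - (-4)) × (-1.3 - (-2))/(0 - (-2)) = 0.236250

P(-1.3) = 14×L_0(-1.3) + 6×L_1(-1.3) + 0×L_2(-1.3)
P(-1.3) = 3.672500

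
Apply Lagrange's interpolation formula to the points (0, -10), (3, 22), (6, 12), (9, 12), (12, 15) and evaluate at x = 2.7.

Lagrange interpolation formula:
P(x) = Σ yᵢ × Lᵢ(x)
where Lᵢ(x) = Π_{j≠i} (x - xⱼ)/(xᵢ - xⱼ)

L_0(2.7) = (2.7 - 3)/(0 - 3) × (2.7 - 6)/(0 - 6) × (2.7 - 9)/(0 - 9) × (2.7 - 12)/(0 - 12) = 0.029837
L_1(2.7) = (2.7 - 0)/(3 - 0) × (2.7 - 6)/(3 - 6) × (2.7 - 9)/(3 - 9) × (2.7 - 12)/(3 - 12) = 1.074150
L_2(2.7) = (2.7 - 0)/(6 - 0) × (2.7 - 3)/(6 - 3) × (2.7 - 9)/(6 - 9) × (2.7 - 12)/(6 - 12) = -0.146475
L_3(2.7) = (2.7 - 0)/(9 - 0) × (2.7 - 3)/(9 - 3) × (2.7 - 6)/(9 - 6) × (2.7 - 12)/(9 - 12) = 0.051150
L_4(2.7) = (2.7 - 0)/(12 - 0) × (2.7 - 3)/(12 - 3) × (2.7 - 6)/(12 - 6) × (2.7 - 9)/(12 - 9) = -0.008662

P(2.7) = (-10)×L_0(2.7) + 22×L_1(2.7) + 12×L_2(2.7) + 12×L_3(2.7) + 15×L_4(2.7)
P(2.7) = 22.059088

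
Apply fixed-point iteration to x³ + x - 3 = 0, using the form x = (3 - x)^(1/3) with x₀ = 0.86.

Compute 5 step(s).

Equation: x³ + x - 3 = 0
Fixed-point form: x = (3 - x)^(1/3)
x₀ = 0.86

x_1 = g(0.860000) = 1.288659
x_2 = g(1.288659) = 1.196131
x_3 = g(1.196131) = 1.217311
x_4 = g(1.217311) = 1.212528
x_5 = g(1.212528) = 1.213612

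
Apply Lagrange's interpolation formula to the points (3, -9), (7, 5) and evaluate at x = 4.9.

Lagrange interpolation formula:
P(x) = Σ yᵢ × Lᵢ(x)
where Lᵢ(x) = Π_{j≠i} (x - xⱼ)/(xᵢ - xⱼ)

L_0(4.9) = (4.9 - 7)/(3 - 7) = 0.525000
L_1(4.9) = (4.9 - 3)/(7 - 3) = 0.475000

P(4.9) = (-9)×L_0(4.9) + 5×L_1(4.9)
P(4.9) = -2.350000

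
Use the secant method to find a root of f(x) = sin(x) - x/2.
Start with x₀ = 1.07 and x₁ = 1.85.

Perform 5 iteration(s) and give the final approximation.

f(x) = sin(x) - x/2
x₀ = 1.07, x₁ = 1.85

Secant formula: x_{n+1} = x_n - f(x_n)(x_n - x_{n-1})/(f(x_n) - f(x_{n-1}))

Iteration 1:
  f(1.070000) = 0.342201
  f(1.850000) = 0.036275
  x_2 = 1.850000 - 0.036275×(1.850000 - 1.070000)/(0.036275 - 0.342201)
       = 1.942489
Iteration 2:
  f(1.850000) = 0.036275
  f(1.942489) = -0.039530
  x_3 = 1.942489 - (-0.039530)×(1.942489 - 1.850000)/(-0.039530 - 0.036275)
       = 1.894259
Iteration 3:
  f(1.942489) = -0.039530
  f(1.894259) = 0.001011
  x_4 = 1.894259 - 0.001011×(1.894259 - 1.942489)/(0.001011 - (-0.039530))
       = 1.895462
Iteration 4:
  f(1.894259) = 0.001011
  f(1.895462) = 0.000027
  x_5 = 1.895462 - 0.000027×(1.895462 - 1.894259)/(0.000027 - 0.001011)
       = 1.895494
Iteration 5:
  f(1.895462) = 0.000027
  f(1.895494) = 0.000000
  x_6 = 1.895494 - 0.000000×(1.895494 - 1.895462)/(0.000000 - 0.000027)
       = 1.895494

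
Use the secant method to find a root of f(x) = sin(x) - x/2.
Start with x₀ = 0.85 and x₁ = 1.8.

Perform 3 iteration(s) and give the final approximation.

f(x) = sin(x) - x/2
x₀ = 0.85, x₁ = 1.8

Secant formula: x_{n+1} = x_n - f(x_n)(x_n - x_{n-1})/(f(x_n) - f(x_{n-1}))

Iteration 1:
  f(0.850000) = 0.326280
  f(1.800000) = 0.073848
  x_2 = 1.800000 - 0.073848×(1.800000 - 0.850000)/(0.073848 - 0.326280)
       = 2.077917
Iteration 2:
  f(1.800000) = 0.073848
  f(2.077917) = -0.164812
  x_3 = 2.077917 - (-0.164812)×(2.077917 - 1.800000)/(-0.164812 - 0.073848)
       = 1.885995
Iteration 3:
  f(2.077917) = -0.164812
  f(1.885995) = 0.007737
  x_4 = 1.885995 - 0.007737×(1.885995 - 2.077917)/(0.007737 - (-0.164812))
       = 1.894601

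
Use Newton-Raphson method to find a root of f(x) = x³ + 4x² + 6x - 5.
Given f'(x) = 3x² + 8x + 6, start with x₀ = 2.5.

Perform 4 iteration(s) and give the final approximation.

f(x) = x³ + 4x² + 6x - 5
f'(x) = 3x² + 8x + 6
x₀ = 2.5

Newton-Raphson formula: x_{n+1} = x_n - f(x_n)/f'(x_n)

Iteration 1:
  f(2.500000) = 50.625000
  f'(2.500000) = 44.750000
  x_1 = 2.500000 - 50.625000/44.750000 = 1.368715
Iteration 2:
  f(1.368715) = 13.269939
  f'(1.368715) = 22.569864
  x_2 = 1.368715 - 13.269939/22.569864 = 0.780766
Iteration 3:
  f(0.780766) = 2.598924
  f'(0.780766) = 14.074910
  x_3 = 0.780766 - 2.598924/14.074910 = 0.596116
Iteration 4:
  f(0.596116) = 0.209948
  f'(0.596116) = 11.834993
  x_4 = 0.596116 - 0.209948/11.834993 = 0.578377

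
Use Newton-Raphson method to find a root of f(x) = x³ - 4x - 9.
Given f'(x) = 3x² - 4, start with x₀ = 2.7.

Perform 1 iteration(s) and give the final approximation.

f(x) = x³ - 4x - 9
f'(x) = 3x² - 4
x₀ = 2.7

Newton-Raphson formula: x_{n+1} = x_n - f(x_n)/f'(x_n)

Iteration 1:
  f(2.700000) = -0.117000
  f'(2.700000) = 17.870000
  x_1 = 2.700000 - (-0.117000)/17.870000 = 2.706547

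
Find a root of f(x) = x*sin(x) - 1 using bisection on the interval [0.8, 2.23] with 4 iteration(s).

f(x) = x*sin(x) - 1
Initial interval: [0.8, 2.23]

Iteration 1:
  c_1 = (0.800000 + 2.230000)/2 = 1.515000
  f(c_1) = f(1.515000) = 0.512642
  f(a) × f(c) < 0, new interval: [0.800000, 1.515000]
Iteration 2:
  c_2 = (0.800000 + 1.515000)/2 = 1.157500
  f(c_2) = f(1.157500) = 0.060041
  f(a) × f(c) < 0, new interval: [0.800000, 1.157500]
Iteration 3:
  c_3 = (0.800000 + 1.157500)/2 = 0.978750
  f(c_3) = f(0.978750) = -0.187833
  f(a) × f(c) ≥ 0, new interval: [0.978750, 1.157500]
Iteration 4:
  c_4 = (0.978750 + 1.157500)/2 = 1.068125
  f(c_4) = f(1.068125) = -0.064003
  f(a) × f(c) ≥ 0, new interval: [1.068125, 1.157500]

After 4 iteration(s), the approximation is c_4 = 1.068125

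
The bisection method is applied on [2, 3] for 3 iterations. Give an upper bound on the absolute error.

Bisection error bound: |error| ≤ (b-a)/2^n
|error| ≤ (3 - 2)/2^3 = 1/2^3
|error| ≤ 0.1250000000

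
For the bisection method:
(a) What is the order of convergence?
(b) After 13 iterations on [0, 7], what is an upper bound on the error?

(a) Bisection has linear (order 1) convergence; the error is halved each step.

(b) Error bound = (b-a)/2^n = (7 - 0)/2^{13}
    = 7/2^{13}

(a) 1 (linear); (b) error ≤ 8.54e-04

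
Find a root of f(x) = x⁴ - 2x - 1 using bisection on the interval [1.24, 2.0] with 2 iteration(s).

f(x) = x⁴ - 2x - 1
Initial interval: [1.24, 2.0]

Iteration 1:
  c_1 = (1.240000 + 2.000000)/2 = 1.620000
  f(c_1) = f(1.620000) = 2.647475
  f(a) × f(c) < 0, new interval: [1.240000, 1.620000]
Iteration 2:
  c_2 = (1.240000 + 1.620000)/2 = 1.430000
  f(c_2) = f(1.430000) = 0.321616
  f(a) × f(c) < 0, new interval: [1.240000, 1.430000]

After 2 iteration(s), the approximation is c_2 = 1.430000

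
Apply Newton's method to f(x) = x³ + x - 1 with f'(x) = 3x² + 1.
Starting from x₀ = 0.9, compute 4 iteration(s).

f(x) = x³ + x - 1
f'(x) = 3x² + 1
x₀ = 0.9

Newton-Raphson formula: x_{n+1} = x_n - f(x_n)/f'(x_n)

Iteration 1:
  f(0.900000) = 0.629000
  f'(0.900000) = 3.430000
  x_1 = 0.900000 - 0.629000/3.430000 = 0.716618
Iteration 2:
  f(0.716618) = 0.084631
  f'(0.716618) = 2.540624
  x_2 = 0.716618 - 0.084631/2.540624 = 0.683307
Iteration 3:
  f(0.683307) = 0.002349
  f'(0.683307) = 2.400725
  x_3 = 0.683307 - 0.002349/2.400725 = 0.682329
Iteration 4:
  f(0.682329) = 0.000002
  f'(0.682329) = 2.396717
  x_4 = 0.682329 - 0.000002/2.396717 = 0.682328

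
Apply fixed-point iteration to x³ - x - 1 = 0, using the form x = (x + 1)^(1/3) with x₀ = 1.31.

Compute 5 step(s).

Equation: x³ - x - 1 = 0
Fixed-point form: x = (x + 1)^(1/3)
x₀ = 1.31

x_1 = g(1.310000) = 1.321916
x_2 = g(1.321916) = 1.324186
x_3 = g(1.324186) = 1.324617
x_4 = g(1.324617) = 1.324699
x_5 = g(1.324699) = 1.324714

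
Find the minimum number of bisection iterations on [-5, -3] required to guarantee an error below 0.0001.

We need (b-a)/2^n ≤ 0.0001
(-3 - (-5))/2^n ≤ 0.0001
2/2^n ≤ 0.0001
2^n ≥ 20000
n ≥ log₂(20000) = 14.29
n ≥ 15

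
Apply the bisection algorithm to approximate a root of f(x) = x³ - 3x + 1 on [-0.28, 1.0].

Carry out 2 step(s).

f(x) = x³ - 3x + 1
Initial interval: [-0.28, 1.0]

Iteration 1:
  c_1 = (-0.280000 + 1.000000)/2 = 0.360000
  f(c_1) = f(0.360000) = -0.033344
  f(a) × f(c) < 0, new interval: [-0.280000, 0.360000]
Iteration 2:
  c_2 = (-0.280000 + 0.360000)/2 = 0.040000
  f(c_2) = f(0.040000) = 0.880064
  f(a) × f(c) ≥ 0, new interval: [0.040000, 0.360000]

After 2 iteration(s), the approximation is c_2 = 0.040000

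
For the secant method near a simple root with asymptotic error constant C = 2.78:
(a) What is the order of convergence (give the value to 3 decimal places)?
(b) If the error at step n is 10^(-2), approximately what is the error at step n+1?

(a) Secant method has superlinear convergence with order φ = (1+√5)/2 ≈ 1.618.
    This means |e_{n+1}| ≈ C|e_n|^1.618.

(b) With |e_n| = 10^(-2) and C = 2.78:
    |e_{n+1}| ≈ 2.78 × (10^(-2))^1.618 = 2.78 × 10^(-3.24)

(a) ≈ 1.618 (golden ratio); (b) |e_{n+1}| ≈ 1.614e-03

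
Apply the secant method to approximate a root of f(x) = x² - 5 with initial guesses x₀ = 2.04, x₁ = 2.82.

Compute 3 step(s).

f(x) = x² - 5
x₀ = 2.04, x₁ = 2.82

Secant formula: x_{n+1} = x_n - f(x_n)(x_n - x_{n-1})/(f(x_n) - f(x_{n-1}))

Iteration 1:
  f(2.040000) = -0.838400
  f(2.820000) = 2.952400
  x_2 = 2.820000 - 2.952400×(2.820000 - 2.040000)/(2.952400 - (-0.838400))
       = 2.212510
Iteration 2:
  f(2.820000) = 2.952400
  f(2.212510) = -0.104798
  x_3 = 2.212510 - (-0.104798)×(2.212510 - 2.820000)/(-0.104798 - 2.952400)
       = 2.233335
Iteration 3:
  f(2.212510) = -0.104798
  f(2.233335) = -0.012217
  x_4 = 2.233335 - (-0.012217)×(2.233335 - 2.212510)/(-0.012217 - (-0.104798))
       = 2.236082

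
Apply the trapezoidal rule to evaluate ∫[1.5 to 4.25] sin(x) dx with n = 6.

f(x) = sin(x)
a = 1.5, b = 4.25, n = 6
h = (b - a)/n = 0.458333

Trapezoidal rule: (h/2)[f(x₀) + 2f(x₁) + 2f(x₂) + ... + f(xₙ)]

x_0 = 1.5000, f(x_0) = 0.997495, coefficient = 1
x_1 = 1.9583, f(x_1) = 0.925843, coefficient = 2
x_2 = 2.4167, f(x_2) = 0.663080, coefficient = 2
x_3 = 2.8750, f(x_3) = 0.263446, coefficient = 2
x_4 = 3.3333, f(x_4) = -0.190568, coefficient = 2
x_5 = 3.7917, f(x_5) = -0.605245, coefficient = 2
x_6 = 4.2500, f(x_6) = -0.894989, coefficient = 1

I ≈ (0.458333/2) × 2.215616 = 0.507745
Exact value: 0.516825
Error: 0.009079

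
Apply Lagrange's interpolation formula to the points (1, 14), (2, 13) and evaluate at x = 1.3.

Lagrange interpolation formula:
P(x) = Σ yᵢ × Lᵢ(x)
where Lᵢ(x) = Π_{j≠i} (x - xⱼ)/(xᵢ - xⱼ)

L_0(1.3) = (1.3 - 2)/(1 - 2) = 0.700000
L_1(1.3) = (1.3 - 1)/(2 - 1) = 0.300000

P(1.3) = 14×L_0(1.3) + 13×L_1(1.3)
P(1.3) = 13.700000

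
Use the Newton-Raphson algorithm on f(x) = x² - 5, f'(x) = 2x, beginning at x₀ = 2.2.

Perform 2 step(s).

f(x) = x² - 5
f'(x) = 2x
x₀ = 2.2

Newton-Raphson formula: x_{n+1} = x_n - f(x_n)/f'(x_n)

Iteration 1:
  f(2.200000) = -0.160000
  f'(2.200000) = 4.400000
  x_1 = 2.200000 - (-0.160000)/4.400000 = 2.236364
Iteration 2:
  f(2.236364) = 0.001322
  f'(2.236364) = 4.472727
  x_2 = 2.236364 - 0.001322/4.472727 = 2.236068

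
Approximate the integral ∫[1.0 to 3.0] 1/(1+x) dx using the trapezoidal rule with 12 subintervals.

f(x) = 1/(1+x)
a = 1.0, b = 3.0, n = 12
h = (b - a)/n = 0.166667

Trapezoidal rule: (h/2)[f(x₀) + 2f(x₁) + 2f(x₂) + ... + f(xₙ)]

x_0 = 1.0000, f(x_0) = 0.500000, coefficient = 1
x_1 = 1.1667, f(x_1) = 0.461538, coefficient = 2
x_2 = 1.3333, f(x_2) = 0.428571, coefficient = 2
x_3 = 1.5000, f(x_3) = 0.400000, coefficient = 2
x_4 = 1.6667, f(x_4) = 0.375000, coefficient = 2
x_5 = 1.8333, f(x_5) = 0.352941, coefficient = 2
x_6 = 2.0000, f(x_6) = 0.333333, coefficient = 2
x_7 = 2.1667, f(x_7) = 0.315789, coefficient = 2
x_8 = 2.3333, f(x_8) = 0.300000, coefficient = 2
x_9 = 2.5000, f(x_9) = 0.285714, coefficient = 2
x_10 = 2.6667, f(x_10) = 0.272727, coefficient = 2
x_11 = 2.8333, f(x_11) = 0.260870, coefficient = 2
x_12 = 3.0000, f(x_12) = 0.250000, coefficient = 1

I ≈ (0.166667/2) × 8.322970 = 0.693581
Exact value: 0.693147
Error: 0.000434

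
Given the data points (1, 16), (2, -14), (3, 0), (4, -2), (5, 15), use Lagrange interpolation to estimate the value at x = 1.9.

Lagrange interpolation formula:
P(x) = Σ yᵢ × Lᵢ(x)
where Lᵢ(x) = Π_{j≠i} (x - xⱼ)/(xᵢ - xⱼ)

L_0(1.9) = (1.9 - 2)/(1 - 2) × (1.9 - 3)/(1 - 3) × (1.9 - 4)/(1 - 4) × (1.9 - 5)/(1 - 5) = 0.029838
L_1(1.9) = (1.9 - 1)/(2 - 1) × (1.9 - 3)/(2 - 3) × (1.9 - 4)/(2 - 4) × (1.9 - 5)/(2 - 5) = 1.074150
L_2(1.9) = (1.9 - 1)/(3 - 1) × (1.9 - 2)/(3 - 2) × (1.9 - 4)/(3 - 4) × (1.9 - 5)/(3 - 5) = -0.146475
L_3(1.9) = (1.9 - 1)/(4 - 1) × (1.9 - 2)/(4 - 2) × (1.9 - 3)/(4 - 3) × (1.9 - 5)/(4 - 5) = 0.051150
L_4(1.9) = (1.9 - 1)/(5 - 1) × (1.9 - 2)/(5 - 2) × (1.9 - 3)/(5 - 3) × (1.9 - 4)/(5 - 4) = -0.008663

P(1.9) = 16×L_0(1.9) + (-14)×L_1(1.9) + 0×L_2(1.9) + (-2)×L_3(1.9) + 15×L_4(1.9)
P(1.9) = -14.792938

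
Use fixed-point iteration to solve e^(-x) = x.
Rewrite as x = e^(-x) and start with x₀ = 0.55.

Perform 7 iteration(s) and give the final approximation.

Equation: e^(-x) = x
Fixed-point form: x = e^(-x)
x₀ = 0.55

x_1 = g(0.550000) = 0.576950
x_2 = g(0.576950) = 0.561609
x_3 = g(0.561609) = 0.570291
x_4 = g(0.570291) = 0.565361
x_5 = g(0.565361) = 0.568155
x_6 = g(0.568155) = 0.566570
x_7 = g(0.566570) = 0.567469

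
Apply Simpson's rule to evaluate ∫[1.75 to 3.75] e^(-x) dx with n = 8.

f(x) = e^(-x)
a = 1.75, b = 3.75, n = 8
h = (b - a)/n = 0.250000

Simpson's rule: (h/3)[f(x₀) + 4f(x₁) + 2f(x₂) + ... + f(xₙ)]

x_0 = 1.7500, f(x_0) = 0.173774, coefficient = 1
x_1 = 2.0000, f(x_1) = 0.135335, coefficient = 4
x_2 = 2.2500, f(x_2) = 0.105399, coefficient = 2
x_3 = 2.5000, f(x_3) = 0.082085, coefficient = 4
x_4 = 2.7500, f(x_4) = 0.063928, coefficient = 2
x_5 = 3.0000, f(x_5) = 0.049787, coefficient = 4
x_6 = 3.2500, f(x_6) = 0.038774, coefficient = 2
x_7 = 3.5000, f(x_7) = 0.030197, coefficient = 4
x_8 = 3.7500, f(x_8) = 0.023518, coefficient = 1

I ≈ (0.250000/3) × 1.803113 = 0.150259
Exact value: 0.150256
Error: 0.000003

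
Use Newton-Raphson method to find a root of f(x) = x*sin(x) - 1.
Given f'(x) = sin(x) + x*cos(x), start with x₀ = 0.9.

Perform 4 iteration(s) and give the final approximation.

f(x) = x*sin(x) - 1
f'(x) = sin(x) + x*cos(x)
x₀ = 0.9

Newton-Raphson formula: x_{n+1} = x_n - f(x_n)/f'(x_n)

Iteration 1:
  f(0.900000) = -0.295006
  f'(0.900000) = 1.342776
  x_1 = 0.900000 - (-0.295006)/1.342776 = 1.119698
Iteration 2:
  f(1.119698) = 0.007694
  f'(1.119698) = 1.388106
  x_2 = 1.119698 - 0.007694/1.388106 = 1.114156
Iteration 3:
  f(1.114156) = -0.000002
  f'(1.114156) = 1.388810
  x_3 = 1.114156 - (-0.000002)/1.388810 = 1.114157
Iteration 4:
  f(1.114157) = 0.000000
  f'(1.114157) = 1.388809
  x_4 = 1.114157 - 0.000000/1.388809 = 1.114157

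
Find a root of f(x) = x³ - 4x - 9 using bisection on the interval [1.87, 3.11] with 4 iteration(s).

f(x) = x³ - 4x - 9
Initial interval: [1.87, 3.11]

Iteration 1:
  c_1 = (1.870000 + 3.110000)/2 = 2.490000
  f(c_1) = f(2.490000) = -3.521751
  f(a) × f(c) ≥ 0, new interval: [2.490000, 3.110000]
Iteration 2:
  c_2 = (2.490000 + 3.110000)/2 = 2.800000
  f(c_2) = f(2.800000) = 1.752000
  f(a) × f(c) < 0, new interval: [2.490000, 2.800000]
Iteration 3:
  c_3 = (2.490000 + 2.800000)/2 = 2.645000
  f(c_3) = f(2.645000) = -1.075514
  f(a) × f(c) ≥ 0, new interval: [2.645000, 2.800000]
Iteration 4:
  c_4 = (2.645000 + 2.800000)/2 = 2.722500
  f(c_4) = f(2.722500) = 0.289187
  f(a) × f(c) < 0, new interval: [2.645000, 2.722500]

After 4 iteration(s), the approximation is c_4 = 2.722500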